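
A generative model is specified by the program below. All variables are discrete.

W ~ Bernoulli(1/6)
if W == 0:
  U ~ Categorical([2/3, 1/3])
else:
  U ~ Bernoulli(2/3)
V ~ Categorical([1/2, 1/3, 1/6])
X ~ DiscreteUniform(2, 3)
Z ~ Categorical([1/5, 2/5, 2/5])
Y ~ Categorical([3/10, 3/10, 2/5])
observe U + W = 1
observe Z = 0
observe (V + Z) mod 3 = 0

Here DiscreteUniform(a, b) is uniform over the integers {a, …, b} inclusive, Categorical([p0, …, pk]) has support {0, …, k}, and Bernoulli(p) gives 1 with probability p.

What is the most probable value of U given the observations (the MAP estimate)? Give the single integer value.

argmax_v P(U = v | obs) = 1

Enumerate traces; 12 have nonzero weight after conditioning:
  (W=0, U=1, V=0, X=2, Z=0, Y=0) weight 1/240
  (W=0, U=1, V=0, X=2, Z=0, Y=1) weight 1/240
  (W=0, U=1, V=0, X=2, Z=0, Y=2) weight 1/180
  (W=0, U=1, V=0, X=3, Z=0, Y=0) weight 1/240
  (W=0, U=1, V=0, X=3, Z=0, Y=1) weight 1/240
  (W=0, U=1, V=0, X=3, Z=0, Y=2) weight 1/180
  (W=1, U=0, V=0, X=2, Z=0, Y=0) weight 1/1200
  (W=1, U=0, V=0, X=2, Z=0, Y=1) weight 1/1200
  … 4 more
Group by U:
  weight(U=0) = 1/180
  weight(U=1) = 1/36
Total weight = 1/180 + 1/36 = 1/30
P(U=0 | obs) = 1/180 / 1/30 = 1/6
P(U=1 | obs) = 1/36 / 1/30 = 5/6
argmax = 1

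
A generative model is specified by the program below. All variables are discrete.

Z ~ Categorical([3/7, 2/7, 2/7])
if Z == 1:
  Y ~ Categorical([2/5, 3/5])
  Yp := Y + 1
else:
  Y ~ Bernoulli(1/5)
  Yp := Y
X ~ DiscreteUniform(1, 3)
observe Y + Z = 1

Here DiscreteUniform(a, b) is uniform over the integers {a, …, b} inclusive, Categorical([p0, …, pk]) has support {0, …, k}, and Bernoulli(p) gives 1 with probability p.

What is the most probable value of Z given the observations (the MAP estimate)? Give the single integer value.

argmax_v P(Z = v | obs) = 1

Enumerate traces; 6 have nonzero weight after conditioning:
  (Z=0, Y=1, X=1) weight 1/35
  (Z=0, Y=1, X=2) weight 1/35
  (Z=0, Y=1, X=3) weight 1/35
  (Z=1, Y=0, X=1) weight 4/105
  (Z=1, Y=0, X=2) weight 4/105
  (Z=1, Y=0, X=3) weight 4/105
Group by Z:
  weight(Z=0) = 3/35
  weight(Z=1) = 4/35
Total weight = 3/35 + 4/35 = 1/5
P(Z=0 | obs) = 3/35 / 1/5 = 3/7
P(Z=1 | obs) = 4/35 / 1/5 = 4/7
argmax = 1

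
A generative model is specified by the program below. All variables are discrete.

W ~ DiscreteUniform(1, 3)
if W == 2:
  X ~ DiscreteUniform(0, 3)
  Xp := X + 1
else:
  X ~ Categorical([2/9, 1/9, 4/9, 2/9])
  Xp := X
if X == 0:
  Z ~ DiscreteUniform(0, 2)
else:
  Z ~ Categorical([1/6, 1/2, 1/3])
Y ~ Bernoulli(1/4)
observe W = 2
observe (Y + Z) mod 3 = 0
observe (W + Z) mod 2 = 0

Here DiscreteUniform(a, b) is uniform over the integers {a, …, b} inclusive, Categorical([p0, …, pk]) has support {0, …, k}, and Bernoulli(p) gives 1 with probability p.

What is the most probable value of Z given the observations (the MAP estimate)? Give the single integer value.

argmax_v P(Z = v | obs) = 0

Enumerate traces; 8 have nonzero weight after conditioning:
  (W=2, X=0, Z=0, Y=0) weight 1/48
  (W=2, X=0, Z=2, Y=1) weight 1/144
  (W=2, X=1, Z=0, Y=0) weight 1/96
  (W=2, X=1, Z=2, Y=1) weight 1/144
  (W=2, X=2, Z=0, Y=0) weight 1/96
  (W=2, X=2, Z=2, Y=1) weight 1/144
  (W=2, X=3, Z=0, Y=0) weight 1/96
  (W=2, X=3, Z=2, Y=1) weight 1/144
Group by Z:
  weight(Z=0) = 5/96
  weight(Z=2) = 1/36
Total weight = 5/96 + 1/36 = 23/288
P(Z=0 | obs) = 5/96 / 23/288 = 15/23
P(Z=2 | obs) = 1/36 / 23/288 = 8/23
argmax = 0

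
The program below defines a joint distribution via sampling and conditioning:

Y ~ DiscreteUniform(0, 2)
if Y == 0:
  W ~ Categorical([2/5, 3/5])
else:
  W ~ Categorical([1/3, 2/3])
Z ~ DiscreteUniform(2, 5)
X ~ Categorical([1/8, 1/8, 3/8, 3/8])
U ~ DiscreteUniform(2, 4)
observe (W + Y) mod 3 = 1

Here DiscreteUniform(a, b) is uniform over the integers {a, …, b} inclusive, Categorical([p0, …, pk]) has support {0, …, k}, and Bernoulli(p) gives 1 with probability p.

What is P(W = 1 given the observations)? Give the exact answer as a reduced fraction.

P(W = 1 | obs) = 9/14

Enumerate traces; 96 have nonzero weight after conditioning:
  (Y=0, W=1, Z=2, X=0, U=2) weight 1/480
  (Y=0, W=1, Z=2, X=0, U=3) weight 1/480
  (Y=0, W=1, Z=2, X=0, U=4) weight 1/480
  (Y=0, W=1, Z=2, X=1, U=2) weight 1/480
  (Y=0, W=1, Z=2, X=1, U=3) weight 1/480
  (Y=0, W=1, Z=2, X=1, U=4) weight 1/480
  (Y=0, W=1, Z=2, X=2, U=2) weight 1/160
  (Y=0, W=1, Z=2, X=2, U=3) weight 1/160
  (Y=1, W=0, Z=2, X=0, U=2) weight 1/864
  … 87 more
Group by W:
  weight(W=0) = 1/9
  weight(W=1) = 1/5
Total weight = 1/9 + 1/5 = 14/45
P(W=0 | obs) = 1/9 / 14/45 = 5/14
P(W=1 | obs) = 1/5 / 14/45 = 9/14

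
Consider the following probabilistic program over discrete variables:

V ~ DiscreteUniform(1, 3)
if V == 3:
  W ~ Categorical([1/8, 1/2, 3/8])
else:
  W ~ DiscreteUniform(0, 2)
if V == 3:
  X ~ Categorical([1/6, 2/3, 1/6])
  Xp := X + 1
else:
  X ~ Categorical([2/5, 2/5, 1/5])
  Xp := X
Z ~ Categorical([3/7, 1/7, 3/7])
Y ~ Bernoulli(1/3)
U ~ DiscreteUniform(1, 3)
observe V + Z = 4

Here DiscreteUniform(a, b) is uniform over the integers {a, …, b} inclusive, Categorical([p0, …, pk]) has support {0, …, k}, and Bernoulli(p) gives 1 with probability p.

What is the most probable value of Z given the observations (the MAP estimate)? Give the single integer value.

argmax_v P(Z = v | obs) = 2

Enumerate traces; 108 have nonzero weight after conditioning:
  (V=2, W=0, X=0, Z=2, Y=0, U=1) weight 4/945
  (V=2, W=0, X=0, Z=2, Y=0, U=2) weight 4/945
  (V=2, W=0, X=0, Z=2, Y=0, U=3) weight 4/945
  (V=2, W=0, X=0, Z=2, Y=1, U=1) weight 2/945
  (V=2, W=0, X=0, Z=2, Y=1, U=2) weight 2/945
  (V=2, W=0, X=0, Z=2, Y=1, U=3) weight 2/945
  (V=2, W=0, X=1, Z=2, Y=0, U=1) weight 4/945
  (V=2, W=0, X=1, Z=2, Y=0, U=2) weight 4/945
  (V=3, W=0, X=0, Z=1, Y=0, U=1) weight 1/4536
  … 99 more
Group by Z:
  weight(Z=1) = 1/21
  weight(Z=2) = 1/7
Total weight = 1/21 + 1/7 = 4/21
P(Z=1 | obs) = 1/21 / 4/21 = 1/4
P(Z=2 | obs) = 1/7 / 4/21 = 3/4
argmax = 2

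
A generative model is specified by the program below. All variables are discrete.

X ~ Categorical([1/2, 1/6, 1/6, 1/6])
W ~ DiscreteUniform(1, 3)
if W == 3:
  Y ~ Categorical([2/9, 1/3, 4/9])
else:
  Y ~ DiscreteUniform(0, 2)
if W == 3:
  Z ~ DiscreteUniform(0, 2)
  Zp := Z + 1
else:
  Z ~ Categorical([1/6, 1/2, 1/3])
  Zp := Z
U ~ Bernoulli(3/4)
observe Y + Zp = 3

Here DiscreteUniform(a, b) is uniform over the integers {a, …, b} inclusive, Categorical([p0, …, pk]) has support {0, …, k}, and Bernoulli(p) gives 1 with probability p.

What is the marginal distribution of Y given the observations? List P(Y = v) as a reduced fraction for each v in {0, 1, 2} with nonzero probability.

Enumerate traces; 56 have nonzero weight after conditioning:
  (X=0, W=1, Y=1, Z=2, U=0) weight 1/216
  (X=0, W=1, Y=1, Z=2, U=1) weight 1/72
  (X=0, W=1, Y=2, Z=1, U=0) weight 1/144
  (X=0, W=1, Y=2, Z=1, U=1) weight 1/48
  (X=0, W=2, Y=1, Z=2, U=0) weight 1/216
  (X=0, W=2, Y=1, Z=2, U=1) weight 1/72
  (X=0, W=2, Y=2, Z=1, U=0) weight 1/144
  (X=0, W=2, Y=2, Z=1, U=1) weight 1/48
  (X=0, W=3, Y=0, Z=2, U=0) weight 1/324
  … 47 more
Group by Y:
  weight(Y=0) = 2/81
  weight(Y=1) = 1/9
  weight(Y=2) = 13/81
Total weight = 2/81 + 1/9 + 13/81 = 8/27
P(Y=0 | obs) = 2/81 / 8/27 = 1/12
P(Y=1 | obs) = 1/9 / 8/27 = 3/8
P(Y=2 | obs) = 13/81 / 8/27 = 13/24

P(Y=0) = 1/12, P(Y=1) = 3/8, P(Y=2) = 13/24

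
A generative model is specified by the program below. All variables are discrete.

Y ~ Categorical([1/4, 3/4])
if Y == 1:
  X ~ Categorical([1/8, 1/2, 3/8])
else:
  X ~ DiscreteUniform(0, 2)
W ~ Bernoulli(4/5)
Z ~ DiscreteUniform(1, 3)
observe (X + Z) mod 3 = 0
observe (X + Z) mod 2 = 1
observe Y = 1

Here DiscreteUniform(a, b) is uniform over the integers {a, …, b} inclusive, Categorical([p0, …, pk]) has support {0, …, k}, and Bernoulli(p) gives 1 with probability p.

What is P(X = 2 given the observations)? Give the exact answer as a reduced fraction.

P(X = 2 | obs) = 3/8

Enumerate traces; 6 have nonzero weight after conditioning:
  (Y=1, X=0, W=0, Z=3) weight 1/160
  (Y=1, X=0, W=1, Z=3) weight 1/40
  (Y=1, X=1, W=0, Z=2) weight 1/40
  (Y=1, X=1, W=1, Z=2) weight 1/10
  (Y=1, X=2, W=0, Z=1) weight 3/160
  (Y=1, X=2, W=1, Z=1) weight 3/40
Group by X:
  weight(X=0) = 1/32
  weight(X=1) = 1/8
  weight(X=2) = 3/32
Total weight = 1/32 + 1/8 + 3/32 = 1/4
P(X=0 | obs) = 1/32 / 1/4 = 1/8
P(X=1 | obs) = 1/8 / 1/4 = 1/2
P(X=2 | obs) = 3/32 / 1/4 = 3/8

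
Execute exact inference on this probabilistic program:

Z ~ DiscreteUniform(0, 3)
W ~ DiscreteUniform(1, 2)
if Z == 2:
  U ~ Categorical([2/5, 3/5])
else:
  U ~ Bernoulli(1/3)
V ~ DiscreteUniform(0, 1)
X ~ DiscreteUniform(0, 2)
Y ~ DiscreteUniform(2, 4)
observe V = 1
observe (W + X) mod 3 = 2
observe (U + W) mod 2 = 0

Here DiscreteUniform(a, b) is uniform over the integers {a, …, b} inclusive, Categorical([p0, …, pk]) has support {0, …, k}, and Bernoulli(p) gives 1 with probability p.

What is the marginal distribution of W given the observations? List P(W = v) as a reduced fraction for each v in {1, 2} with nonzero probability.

Enumerate traces; 24 have nonzero weight after conditioning:
  (Z=0, W=1, U=1, V=1, X=1, Y=2) weight 1/432
  (Z=0, W=1, U=1, V=1, X=1, Y=3) weight 1/432
  (Z=0, W=1, U=1, V=1, X=1, Y=4) weight 1/432
  (Z=0, W=2, U=0, V=1, X=0, Y=2) weight 1/216
  (Z=0, W=2, U=0, V=1, X=0, Y=3) weight 1/216
  (Z=0, W=2, U=0, V=1, X=0, Y=4) weight 1/216
  (Z=1, W=1, U=1, V=1, X=1, Y=2) weight 1/432
  (Z=1, W=1, U=1, V=1, X=1, Y=3) weight 1/432
  … 16 more
Group by W:
  weight(W=1) = 1/30
  weight(W=2) = 1/20
Total weight = 1/30 + 1/20 = 1/12
P(W=1 | obs) = 1/30 / 1/12 = 2/5
P(W=2 | obs) = 1/20 / 1/12 = 3/5

P(W=1) = 2/5, P(W=2) = 3/5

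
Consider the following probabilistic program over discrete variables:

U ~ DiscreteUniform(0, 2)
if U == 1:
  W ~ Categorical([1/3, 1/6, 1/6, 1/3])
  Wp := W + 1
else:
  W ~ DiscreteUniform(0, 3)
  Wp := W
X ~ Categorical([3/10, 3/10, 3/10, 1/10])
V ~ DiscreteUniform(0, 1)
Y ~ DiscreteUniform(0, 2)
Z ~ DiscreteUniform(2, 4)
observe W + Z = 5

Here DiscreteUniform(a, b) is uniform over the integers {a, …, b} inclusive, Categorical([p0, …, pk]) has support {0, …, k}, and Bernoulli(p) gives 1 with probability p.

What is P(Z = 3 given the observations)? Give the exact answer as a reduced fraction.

P(Z = 3 | obs) = 4/13

Enumerate traces; 216 have nonzero weight after conditioning:
  (U=0, W=1, X=0, V=0, Y=0, Z=4) weight 1/720
  (U=0, W=1, X=0, V=0, Y=1, Z=4) weight 1/720
  (U=0, W=1, X=0, V=0, Y=2, Z=4) weight 1/720
  (U=0, W=1, X=0, V=1, Y=0, Z=4) weight 1/720
  (U=0, W=1, X=0, V=1, Y=1, Z=4) weight 1/720
  (U=0, W=1, X=0, V=1, Y=2, Z=4) weight 1/720
  (U=0, W=1, X=1, V=0, Y=0, Z=4) weight 1/720
  (U=0, W=1, X=1, V=0, Y=1, Z=4) weight 1/720
  (U=0, W=2, X=0, V=0, Y=0, Z=3) weight 1/720
  (U=0, W=3, X=0, V=0, Y=0, Z=2) weight 1/720
  … 206 more
Group by Z:
  weight(Z=2) = 5/54
  weight(Z=3) = 2/27
  weight(Z=4) = 2/27
Total weight = 5/54 + 2/27 + 2/27 = 13/54
P(Z=2 | obs) = 5/54 / 13/54 = 5/13
P(Z=3 | obs) = 2/27 / 13/54 = 4/13
P(Z=4 | obs) = 2/27 / 13/54 = 4/13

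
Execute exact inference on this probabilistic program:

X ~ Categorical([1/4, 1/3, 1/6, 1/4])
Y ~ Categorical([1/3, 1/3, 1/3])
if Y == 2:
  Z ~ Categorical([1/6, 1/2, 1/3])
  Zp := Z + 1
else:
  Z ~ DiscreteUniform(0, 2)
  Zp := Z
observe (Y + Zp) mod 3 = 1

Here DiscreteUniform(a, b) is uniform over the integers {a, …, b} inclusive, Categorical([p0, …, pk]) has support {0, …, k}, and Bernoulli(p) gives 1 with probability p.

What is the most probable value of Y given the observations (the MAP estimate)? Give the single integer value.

Enumerate traces; 12 have nonzero weight after conditioning:
  (X=0, Y=0, Z=1) weight 1/36
  (X=0, Y=1, Z=0) weight 1/36
  (X=0, Y=2, Z=1) weight 1/24
  (X=1, Y=0, Z=1) weight 1/27
  (X=1, Y=1, Z=0) weight 1/27
  (X=1, Y=2, Z=1) weight 1/18
  (X=2, Y=0, Z=1) weight 1/54
  (X=2, Y=1, Z=0) weight 1/54
  … 4 more
Group by Y:
  weight(Y=0) = 1/9
  weight(Y=1) = 1/9
  weight(Y=2) = 1/6
Total weight = 1/9 + 1/9 + 1/6 = 7/18
P(Y=0 | obs) = 1/9 / 7/18 = 2/7
P(Y=1 | obs) = 1/9 / 7/18 = 2/7
P(Y=2 | obs) = 1/6 / 7/18 = 3/7
argmax = 2

argmax_v P(Y = v | obs) = 2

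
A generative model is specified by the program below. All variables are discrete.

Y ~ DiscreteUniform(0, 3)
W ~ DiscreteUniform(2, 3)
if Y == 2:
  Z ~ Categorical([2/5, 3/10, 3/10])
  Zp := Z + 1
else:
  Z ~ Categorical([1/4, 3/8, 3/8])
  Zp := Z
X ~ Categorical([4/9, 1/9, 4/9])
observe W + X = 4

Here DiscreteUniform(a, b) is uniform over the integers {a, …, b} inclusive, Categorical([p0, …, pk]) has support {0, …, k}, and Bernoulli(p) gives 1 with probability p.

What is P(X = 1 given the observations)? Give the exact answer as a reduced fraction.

Enumerate traces; 24 have nonzero weight after conditioning:
  (Y=0, W=2, Z=0, X=2) weight 1/72
  (Y=0, W=2, Z=1, X=2) weight 1/48
  (Y=0, W=2, Z=2, X=2) weight 1/48
  (Y=0, W=3, Z=0, X=1) weight 1/288
  (Y=0, W=3, Z=1, X=1) weight 1/192
  (Y=0, W=3, Z=2, X=1) weight 1/192
  (Y=1, W=2, Z=0, X=2) weight 1/72
  (Y=1, W=2, Z=1, X=2) weight 1/48
  … 16 more
Group by X:
  weight(X=1) = 1/18
  weight(X=2) = 2/9
Total weight = 1/18 + 2/9 = 5/18
P(X=1 | obs) = 1/18 / 5/18 = 1/5
P(X=2 | obs) = 2/9 / 5/18 = 4/5

P(X = 1 | obs) = 1/5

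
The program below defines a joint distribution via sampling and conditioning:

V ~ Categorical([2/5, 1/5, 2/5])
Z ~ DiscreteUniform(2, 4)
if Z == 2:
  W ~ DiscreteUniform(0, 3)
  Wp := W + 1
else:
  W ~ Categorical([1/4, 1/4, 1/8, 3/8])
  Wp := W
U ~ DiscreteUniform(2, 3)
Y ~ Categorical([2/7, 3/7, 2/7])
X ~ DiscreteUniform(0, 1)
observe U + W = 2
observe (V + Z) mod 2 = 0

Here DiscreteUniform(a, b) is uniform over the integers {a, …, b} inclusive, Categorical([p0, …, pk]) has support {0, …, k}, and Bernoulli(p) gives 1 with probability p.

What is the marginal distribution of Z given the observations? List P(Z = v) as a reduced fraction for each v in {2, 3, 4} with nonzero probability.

P(Z=2) = 4/9, P(Z=3) = 1/9, P(Z=4) = 4/9

Enumerate traces; 30 have nonzero weight after conditioning:
  (V=0, Z=2, W=0, U=2, Y=0, X=0) weight 1/420
  (V=0, Z=2, W=0, U=2, Y=0, X=1) weight 1/420
  (V=0, Z=2, W=0, U=2, Y=1, X=0) weight 1/280
  (V=0, Z=2, W=0, U=2, Y=1, X=1) weight 1/280
  (V=0, Z=2, W=0, U=2, Y=2, X=0) weight 1/420
  (V=0, Z=2, W=0, U=2, Y=2, X=1) weight 1/420
  (V=0, Z=4, W=0, U=2, Y=0, X=0) weight 1/420
  (V=0, Z=4, W=0, U=2, Y=0, X=1) weight 1/420
  (V=1, Z=3, W=0, U=2, Y=0, X=0) weight 1/840
  … 21 more
Group by Z:
  weight(Z=2) = 1/30
  weight(Z=3) = 1/120
  weight(Z=4) = 1/30
Total weight = 1/30 + 1/120 + 1/30 = 3/40
P(Z=2 | obs) = 1/30 / 3/40 = 4/9
P(Z=3 | obs) = 1/120 / 3/40 = 1/9
P(Z=4 | obs) = 1/30 / 3/40 = 4/9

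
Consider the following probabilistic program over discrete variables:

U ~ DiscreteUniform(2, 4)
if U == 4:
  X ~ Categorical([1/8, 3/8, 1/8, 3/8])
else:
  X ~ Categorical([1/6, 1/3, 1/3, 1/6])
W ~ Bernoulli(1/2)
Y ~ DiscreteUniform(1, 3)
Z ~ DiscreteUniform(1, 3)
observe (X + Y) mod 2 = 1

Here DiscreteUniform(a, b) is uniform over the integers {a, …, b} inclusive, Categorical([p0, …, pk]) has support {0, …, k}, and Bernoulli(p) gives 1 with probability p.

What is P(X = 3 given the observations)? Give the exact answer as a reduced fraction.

Enumerate traces; 108 have nonzero weight after conditioning:
  (U=2, X=0, W=0, Y=1, Z=1) weight 1/324
  (U=2, X=0, W=0, Y=1, Z=2) weight 1/324
  (U=2, X=0, W=0, Y=1, Z=3) weight 1/324
  (U=2, X=0, W=0, Y=3, Z=1) weight 1/324
  (U=2, X=0, W=0, Y=3, Z=2) weight 1/324
  (U=2, X=0, W=0, Y=3, Z=3) weight 1/324
  (U=2, X=0, W=1, Y=1, Z=1) weight 1/324
  (U=2, X=0, W=1, Y=1, Z=2) weight 1/324
  (U=2, X=1, W=0, Y=2, Z=1) weight 1/162
  (U=2, X=2, W=0, Y=1, Z=1) weight 1/162
  … 98 more
Group by X:
  weight(X=0) = 11/108
  weight(X=1) = 25/216
  weight(X=2) = 19/108
  weight(X=3) = 17/216
Total weight = 11/108 + 25/216 + 19/108 + 17/216 = 17/36
P(X=0 | obs) = 11/108 / 17/36 = 11/51
P(X=1 | obs) = 25/216 / 17/36 = 25/102
P(X=2 | obs) = 19/108 / 17/36 = 19/51
P(X=3 | obs) = 17/216 / 17/36 = 1/6

P(X = 3 | obs) = 1/6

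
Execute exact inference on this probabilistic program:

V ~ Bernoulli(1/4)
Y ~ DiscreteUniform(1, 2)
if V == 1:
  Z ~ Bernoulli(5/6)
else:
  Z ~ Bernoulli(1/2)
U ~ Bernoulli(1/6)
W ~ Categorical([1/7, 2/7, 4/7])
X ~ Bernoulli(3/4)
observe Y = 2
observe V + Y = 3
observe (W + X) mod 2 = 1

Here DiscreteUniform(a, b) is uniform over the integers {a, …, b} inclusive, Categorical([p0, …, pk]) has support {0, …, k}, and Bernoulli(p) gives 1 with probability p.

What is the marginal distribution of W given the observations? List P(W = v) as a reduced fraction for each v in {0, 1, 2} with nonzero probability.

P(W=0) = 3/17, P(W=1) = 2/17, P(W=2) = 12/17

Enumerate traces; 12 have nonzero weight after conditioning:
  (V=1, Y=2, Z=0, U=0, W=0, X=1) weight 5/2688
  (V=1, Y=2, Z=0, U=0, W=1, X=0) weight 5/4032
  (V=1, Y=2, Z=0, U=0, W=2, X=1) weight 5/672
  (V=1, Y=2, Z=0, U=1, W=0, X=1) weight 1/2688
  (V=1, Y=2, Z=0, U=1, W=1, X=0) weight 1/4032
  (V=1, Y=2, Z=0, U=1, W=2, X=1) weight 1/672
  (V=1, Y=2, Z=1, U=0, W=0, X=1) weight 25/2688
  (V=1, Y=2, Z=1, U=0, W=1, X=0) weight 25/4032
  … 4 more
Group by W:
  weight(W=0) = 3/224
  weight(W=1) = 1/112
  weight(W=2) = 3/56
Total weight = 3/224 + 1/112 + 3/56 = 17/224
P(W=0 | obs) = 3/224 / 17/224 = 3/17
P(W=1 | obs) = 1/112 / 17/224 = 2/17
P(W=2 | obs) = 3/56 / 17/224 = 12/17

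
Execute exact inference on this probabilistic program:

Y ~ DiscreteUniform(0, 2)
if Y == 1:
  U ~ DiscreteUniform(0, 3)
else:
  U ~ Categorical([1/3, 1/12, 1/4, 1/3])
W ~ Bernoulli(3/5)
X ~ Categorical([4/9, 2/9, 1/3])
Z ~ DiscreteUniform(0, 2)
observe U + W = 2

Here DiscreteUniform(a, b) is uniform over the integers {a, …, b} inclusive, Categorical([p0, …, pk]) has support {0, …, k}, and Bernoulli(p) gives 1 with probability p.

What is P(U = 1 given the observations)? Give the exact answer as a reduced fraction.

P(U = 1 | obs) = 5/11

Enumerate traces; 54 have nonzero weight after conditioning:
  (Y=0, U=1, W=1, X=0, Z=0) weight 1/405
  (Y=0, U=1, W=1, X=0, Z=1) weight 1/405
  (Y=0, U=1, W=1, X=0, Z=2) weight 1/405
  (Y=0, U=1, W=1, X=1, Z=0) weight 1/810
  (Y=0, U=1, W=1, X=1, Z=1) weight 1/810
  (Y=0, U=1, W=1, X=1, Z=2) weight 1/810
  (Y=0, U=1, W=1, X=2, Z=0) weight 1/540
  (Y=0, U=1, W=1, X=2, Z=1) weight 1/540
  (Y=0, U=2, W=0, X=0, Z=0) weight 2/405
  … 45 more
Group by U:
  weight(U=1) = 1/12
  weight(U=2) = 1/10
Total weight = 1/12 + 1/10 = 11/60
P(U=1 | obs) = 1/12 / 11/60 = 5/11
P(U=2 | obs) = 1/10 / 11/60 = 6/11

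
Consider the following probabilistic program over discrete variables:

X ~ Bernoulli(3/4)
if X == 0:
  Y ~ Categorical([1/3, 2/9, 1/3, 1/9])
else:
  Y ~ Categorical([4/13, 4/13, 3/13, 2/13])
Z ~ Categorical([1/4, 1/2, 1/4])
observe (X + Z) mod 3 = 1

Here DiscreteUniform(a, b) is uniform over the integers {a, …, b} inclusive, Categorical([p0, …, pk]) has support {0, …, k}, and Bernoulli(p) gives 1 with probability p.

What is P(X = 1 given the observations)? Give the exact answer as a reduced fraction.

P(X = 1 | obs) = 3/5

Enumerate traces; 8 have nonzero weight after conditioning:
  (X=0, Y=0, Z=1) weight 1/24
  (X=0, Y=1, Z=1) weight 1/36
  (X=0, Y=2, Z=1) weight 1/24
  (X=0, Y=3, Z=1) weight 1/72
  (X=1, Y=0, Z=0) weight 3/52
  (X=1, Y=1, Z=0) weight 3/52
  (X=1, Y=2, Z=0) weight 9/208
  (X=1, Y=3, Z=0) weight 3/104
Group by X:
  weight(X=0) = 1/8
  weight(X=1) = 3/16
Total weight = 1/8 + 3/16 = 5/16
P(X=0 | obs) = 1/8 / 5/16 = 2/5
P(X=1 | obs) = 3/16 / 5/16 = 3/5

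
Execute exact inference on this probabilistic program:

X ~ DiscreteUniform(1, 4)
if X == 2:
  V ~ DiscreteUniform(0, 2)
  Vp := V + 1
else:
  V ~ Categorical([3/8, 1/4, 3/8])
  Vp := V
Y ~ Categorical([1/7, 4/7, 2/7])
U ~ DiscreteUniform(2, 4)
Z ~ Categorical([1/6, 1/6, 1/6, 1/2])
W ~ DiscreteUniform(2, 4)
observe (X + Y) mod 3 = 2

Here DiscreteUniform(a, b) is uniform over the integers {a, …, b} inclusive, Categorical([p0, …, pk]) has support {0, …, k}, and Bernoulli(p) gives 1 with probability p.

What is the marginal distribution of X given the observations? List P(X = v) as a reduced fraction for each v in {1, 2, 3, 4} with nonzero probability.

Enumerate traces; 432 have nonzero weight after conditioning:
  (X=1, V=0, Y=1, U=2, Z=0, W=2) weight 1/1008
  (X=1, V=0, Y=1, U=2, Z=0, W=3) weight 1/1008
  (X=1, V=0, Y=1, U=2, Z=0, W=4) weight 1/1008
  (X=1, V=0, Y=1, U=2, Z=1, W=2) weight 1/1008
  (X=1, V=0, Y=1, U=2, Z=1, W=3) weight 1/1008
  (X=1, V=0, Y=1, U=2, Z=1, W=4) weight 1/1008
  (X=1, V=0, Y=1, U=2, Z=2, W=2) weight 1/1008
  (X=1, V=0, Y=1, U=2, Z=2, W=3) weight 1/1008
  (X=2, V=0, Y=0, U=2, Z=0, W=2) weight 1/4536
  (X=3, V=0, Y=2, U=2, Z=0, W=2) weight 1/2016
  … 422 more
Group by X:
  weight(X=1) = 1/7
  weight(X=2) = 1/28
  weight(X=3) = 1/14
  weight(X=4) = 1/7
Total weight = 1/7 + 1/28 + 1/14 + 1/7 = 11/28
P(X=1 | obs) = 1/7 / 11/28 = 4/11
P(X=2 | obs) = 1/28 / 11/28 = 1/11
P(X=3 | obs) = 1/14 / 11/28 = 2/11
P(X=4 | obs) = 1/7 / 11/28 = 4/11

P(X=1) = 4/11, P(X=2) = 1/11, P(X=3) = 2/11, P(X=4) = 4/11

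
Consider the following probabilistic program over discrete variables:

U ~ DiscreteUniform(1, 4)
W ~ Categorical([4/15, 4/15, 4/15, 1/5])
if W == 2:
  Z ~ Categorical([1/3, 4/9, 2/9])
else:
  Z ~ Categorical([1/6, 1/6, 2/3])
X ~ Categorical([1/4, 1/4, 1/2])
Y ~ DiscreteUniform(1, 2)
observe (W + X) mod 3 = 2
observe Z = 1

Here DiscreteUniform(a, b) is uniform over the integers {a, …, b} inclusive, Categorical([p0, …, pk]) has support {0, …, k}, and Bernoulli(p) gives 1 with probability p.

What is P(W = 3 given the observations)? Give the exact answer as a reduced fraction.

P(W = 3 | obs) = 9/43

Enumerate traces; 32 have nonzero weight after conditioning:
  (U=1, W=0, Z=1, X=2, Y=1) weight 1/360
  (U=1, W=0, Z=1, X=2, Y=2) weight 1/360
  (U=1, W=1, Z=1, X=1, Y=1) weight 1/720
  (U=1, W=1, Z=1, X=1, Y=2) weight 1/720
  (U=1, W=2, Z=1, X=0, Y=1) weight 1/270
  (U=1, W=2, Z=1, X=0, Y=2) weight 1/270
  (U=1, W=3, Z=1, X=2, Y=1) weight 1/480
  (U=1, W=3, Z=1, X=2, Y=2) weight 1/480
  … 24 more
Group by W:
  weight(W=0) = 1/45
  weight(W=1) = 1/90
  weight(W=2) = 4/135
  weight(W=3) = 1/60
Total weight = 1/45 + 1/90 + 4/135 + 1/60 = 43/540
P(W=0 | obs) = 1/45 / 43/540 = 12/43
P(W=1 | obs) = 1/90 / 43/540 = 6/43
P(W=2 | obs) = 4/135 / 43/540 = 16/43
P(W=3 | obs) = 1/60 / 43/540 = 9/43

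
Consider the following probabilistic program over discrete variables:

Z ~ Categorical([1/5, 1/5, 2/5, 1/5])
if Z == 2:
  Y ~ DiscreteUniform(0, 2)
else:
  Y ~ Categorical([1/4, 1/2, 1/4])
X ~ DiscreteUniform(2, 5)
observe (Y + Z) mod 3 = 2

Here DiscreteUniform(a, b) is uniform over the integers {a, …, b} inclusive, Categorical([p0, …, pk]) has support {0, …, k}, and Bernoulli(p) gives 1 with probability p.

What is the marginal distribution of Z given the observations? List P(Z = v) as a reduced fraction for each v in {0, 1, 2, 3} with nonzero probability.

Enumerate traces; 16 have nonzero weight after conditioning:
  (Z=0, Y=2, X=2) weight 1/80
  (Z=0, Y=2, X=3) weight 1/80
  (Z=0, Y=2, X=4) weight 1/80
  (Z=0, Y=2, X=5) weight 1/80
  (Z=1, Y=1, X=2) weight 1/40
  (Z=1, Y=1, X=3) weight 1/40
  (Z=1, Y=1, X=4) weight 1/40
  (Z=1, Y=1, X=5) weight 1/40
  (Z=2, Y=0, X=2) weight 1/30
  (Z=3, Y=2, X=2) weight 1/80
  … 6 more
Group by Z:
  weight(Z=0) = 1/20
  weight(Z=1) = 1/10
  weight(Z=2) = 2/15
  weight(Z=3) = 1/20
Total weight = 1/20 + 1/10 + 2/15 + 1/20 = 1/3
P(Z=0 | obs) = 1/20 / 1/3 = 3/20
P(Z=1 | obs) = 1/10 / 1/3 = 3/10
P(Z=2 | obs) = 2/15 / 1/3 = 2/5
P(Z=3 | obs) = 1/20 / 1/3 = 3/20

P(Z=0) = 3/20, P(Z=1) = 3/10, P(Z=2) = 2/5, P(Z=3) = 3/20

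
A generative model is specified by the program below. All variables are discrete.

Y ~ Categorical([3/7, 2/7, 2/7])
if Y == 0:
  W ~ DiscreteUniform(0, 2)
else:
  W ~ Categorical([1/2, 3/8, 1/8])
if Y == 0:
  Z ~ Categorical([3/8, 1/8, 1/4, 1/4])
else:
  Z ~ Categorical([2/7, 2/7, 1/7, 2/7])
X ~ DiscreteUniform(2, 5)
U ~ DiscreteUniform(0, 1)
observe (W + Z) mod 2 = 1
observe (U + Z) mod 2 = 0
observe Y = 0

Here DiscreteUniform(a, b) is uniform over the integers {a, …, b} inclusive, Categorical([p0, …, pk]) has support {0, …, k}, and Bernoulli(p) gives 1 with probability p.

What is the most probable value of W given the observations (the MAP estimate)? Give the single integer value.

Enumerate traces; 24 have nonzero weight after conditioning:
  (Y=0, W=0, Z=1, X=2, U=1) weight 1/448
  (Y=0, W=0, Z=1, X=3, U=1) weight 1/448
  (Y=0, W=0, Z=1, X=4, U=1) weight 1/448
  (Y=0, W=0, Z=1, X=5, U=1) weight 1/448
  (Y=0, W=0, Z=3, X=2, U=1) weight 1/224
  (Y=0, W=0, Z=3, X=3, U=1) weight 1/224
  (Y=0, W=0, Z=3, X=4, U=1) weight 1/224
  (Y=0, W=0, Z=3, X=5, U=1) weight 1/224
  (Y=0, W=1, Z=0, X=2, U=0) weight 3/448
  (Y=0, W=2, Z=1, X=2, U=1) weight 1/448
  … 14 more
Group by W:
  weight(W=0) = 3/112
  weight(W=1) = 5/112
  weight(W=2) = 3/112
Total weight = 3/112 + 5/112 + 3/112 = 11/112
P(W=0 | obs) = 3/112 / 11/112 = 3/11
P(W=1 | obs) = 5/112 / 11/112 = 5/11
P(W=2 | obs) = 3/112 / 11/112 = 3/11
argmax = 1

argmax_v P(W = v | obs) = 1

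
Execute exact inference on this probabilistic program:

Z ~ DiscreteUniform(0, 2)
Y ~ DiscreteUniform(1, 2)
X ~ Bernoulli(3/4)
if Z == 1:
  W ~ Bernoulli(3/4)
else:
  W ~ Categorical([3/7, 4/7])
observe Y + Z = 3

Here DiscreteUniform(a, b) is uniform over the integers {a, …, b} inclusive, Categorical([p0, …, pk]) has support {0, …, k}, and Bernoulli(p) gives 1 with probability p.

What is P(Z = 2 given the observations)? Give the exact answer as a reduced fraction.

P(Z = 2 | obs) = 1/2

Enumerate traces; 8 have nonzero weight after conditioning:
  (Z=1, Y=2, X=0, W=0) weight 1/96
  (Z=1, Y=2, X=0, W=1) weight 1/32
  (Z=1, Y=2, X=1, W=0) weight 1/32
  (Z=1, Y=2, X=1, W=1) weight 3/32
  (Z=2, Y=1, X=0, W=0) weight 1/56
  (Z=2, Y=1, X=0, W=1) weight 1/42
  (Z=2, Y=1, X=1, W=0) weight 3/56
  (Z=2, Y=1, X=1, W=1) weight 1/14
Group by Z:
  weight(Z=1) = 1/6
  weight(Z=2) = 1/6
Total weight = 1/6 + 1/6 = 1/3
P(Z=1 | obs) = 1/6 / 1/3 = 1/2
P(Z=2 | obs) = 1/6 / 1/3 = 1/2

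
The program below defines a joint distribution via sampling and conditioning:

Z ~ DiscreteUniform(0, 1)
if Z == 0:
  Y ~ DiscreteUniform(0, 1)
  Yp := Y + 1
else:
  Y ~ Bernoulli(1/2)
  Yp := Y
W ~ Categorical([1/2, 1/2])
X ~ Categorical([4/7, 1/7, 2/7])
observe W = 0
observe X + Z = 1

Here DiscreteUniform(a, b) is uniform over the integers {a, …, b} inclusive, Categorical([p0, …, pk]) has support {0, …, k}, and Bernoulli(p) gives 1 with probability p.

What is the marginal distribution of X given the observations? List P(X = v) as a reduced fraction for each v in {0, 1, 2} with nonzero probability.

P(X=0) = 4/5, P(X=1) = 1/5

Enumerate traces; 4 have nonzero weight after conditioning:
  (Z=0, Y=0, W=0, X=1) weight 1/56
  (Z=0, Y=1, W=0, X=1) weight 1/56
  (Z=1, Y=0, W=0, X=0) weight 1/14
  (Z=1, Y=1, W=0, X=0) weight 1/14
Group by X:
  weight(X=0) = 1/7
  weight(X=1) = 1/28
Total weight = 1/7 + 1/28 = 5/28
P(X=0 | obs) = 1/7 / 5/28 = 4/5
P(X=1 | obs) = 1/28 / 5/28 = 1/5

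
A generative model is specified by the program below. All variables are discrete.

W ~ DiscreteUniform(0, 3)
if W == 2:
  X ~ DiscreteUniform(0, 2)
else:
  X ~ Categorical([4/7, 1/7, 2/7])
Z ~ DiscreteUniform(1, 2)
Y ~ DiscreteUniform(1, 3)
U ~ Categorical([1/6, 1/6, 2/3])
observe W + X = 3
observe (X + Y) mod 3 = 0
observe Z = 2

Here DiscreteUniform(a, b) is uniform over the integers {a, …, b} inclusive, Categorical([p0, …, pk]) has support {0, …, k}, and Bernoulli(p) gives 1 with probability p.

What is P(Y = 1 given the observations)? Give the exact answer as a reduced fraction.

P(Y = 1 | obs) = 6/25

Enumerate traces; 9 have nonzero weight after conditioning:
  (W=1, X=2, Z=2, Y=1, U=0) weight 1/504
  (W=1, X=2, Z=2, Y=1, U=1) weight 1/504
  (W=1, X=2, Z=2, Y=1, U=2) weight 1/126
  (W=2, X=1, Z=2, Y=2, U=0) weight 1/432
  (W=2, X=1, Z=2, Y=2, U=1) weight 1/432
  (W=2, X=1, Z=2, Y=2, U=2) weight 1/108
  (W=3, X=0, Z=2, Y=3, U=0) weight 1/252
  (W=3, X=0, Z=2, Y=3, U=1) weight 1/252
  … 1 more
Group by Y:
  weight(Y=1) = 1/84
  weight(Y=2) = 1/72
  weight(Y=3) = 1/42
Total weight = 1/84 + 1/72 + 1/42 = 25/504
P(Y=1 | obs) = 1/84 / 25/504 = 6/25
P(Y=2 | obs) = 1/72 / 25/504 = 7/25
P(Y=3 | obs) = 1/42 / 25/504 = 12/25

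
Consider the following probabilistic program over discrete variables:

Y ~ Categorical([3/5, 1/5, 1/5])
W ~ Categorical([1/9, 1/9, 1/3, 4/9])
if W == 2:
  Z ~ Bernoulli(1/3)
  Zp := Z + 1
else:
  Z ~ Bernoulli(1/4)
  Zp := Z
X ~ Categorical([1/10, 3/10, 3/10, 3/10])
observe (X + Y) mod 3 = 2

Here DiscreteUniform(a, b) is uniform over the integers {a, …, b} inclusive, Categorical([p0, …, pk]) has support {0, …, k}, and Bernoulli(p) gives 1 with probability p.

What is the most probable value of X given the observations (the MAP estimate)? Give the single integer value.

Enumerate traces; 32 have nonzero weight after conditioning:
  (Y=0, W=0, Z=0, X=2) weight 3/200
  (Y=0, W=0, Z=1, X=2) weight 1/200
  (Y=0, W=1, Z=0, X=2) weight 3/200
  (Y=0, W=1, Z=1, X=2) weight 1/200
  (Y=0, W=2, Z=0, X=2) weight 1/25
  (Y=0, W=2, Z=1, X=2) weight 1/50
  (Y=0, W=3, Z=0, X=2) weight 3/50
  (Y=0, W=3, Z=1, X=2) weight 1/50
  (Y=1, W=0, Z=0, X=1) weight 1/200
  (Y=2, W=0, Z=0, X=0) weight 1/600
  … 22 more
Group by X:
  weight(X=0) = 1/50
  weight(X=1) = 3/50
  weight(X=2) = 9/50
  weight(X=3) = 3/50
Total weight = 1/50 + 3/50 + 9/50 + 3/50 = 8/25
P(X=0 | obs) = 1/50 / 8/25 = 1/16
P(X=1 | obs) = 3/50 / 8/25 = 3/16
P(X=2 | obs) = 9/50 / 8/25 = 9/16
P(X=3 | obs) = 3/50 / 8/25 = 3/16
argmax = 2

argmax_v P(X = v | obs) = 2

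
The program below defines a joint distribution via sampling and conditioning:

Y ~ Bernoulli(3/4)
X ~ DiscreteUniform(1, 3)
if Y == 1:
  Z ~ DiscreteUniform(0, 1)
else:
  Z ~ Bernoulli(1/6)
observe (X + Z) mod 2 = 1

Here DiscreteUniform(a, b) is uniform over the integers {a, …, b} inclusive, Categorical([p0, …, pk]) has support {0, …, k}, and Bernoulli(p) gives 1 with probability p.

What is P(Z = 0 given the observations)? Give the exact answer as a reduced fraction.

P(Z = 0 | obs) = 14/19

Enumerate traces; 6 have nonzero weight after conditioning:
  (Y=0, X=1, Z=0) weight 5/72
  (Y=0, X=2, Z=1) weight 1/72
  (Y=0, X=3, Z=0) weight 5/72
  (Y=1, X=1, Z=0) weight 1/8
  (Y=1, X=2, Z=1) weight 1/8
  (Y=1, X=3, Z=0) weight 1/8
Group by Z:
  weight(Z=0) = 7/18
  weight(Z=1) = 5/36
Total weight = 7/18 + 5/36 = 19/36
P(Z=0 | obs) = 7/18 / 19/36 = 14/19
P(Z=1 | obs) = 5/36 / 19/36 = 5/19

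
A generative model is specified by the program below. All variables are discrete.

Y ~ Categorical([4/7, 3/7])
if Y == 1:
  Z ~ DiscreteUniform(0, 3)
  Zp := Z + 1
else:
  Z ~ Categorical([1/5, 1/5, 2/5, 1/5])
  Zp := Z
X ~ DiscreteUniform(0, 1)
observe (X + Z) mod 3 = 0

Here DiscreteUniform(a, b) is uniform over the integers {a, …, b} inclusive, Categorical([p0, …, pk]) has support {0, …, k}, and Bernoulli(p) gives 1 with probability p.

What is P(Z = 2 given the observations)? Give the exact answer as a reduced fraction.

Enumerate traces; 6 have nonzero weight after conditioning:
  (Y=0, Z=0, X=0) weight 2/35
  (Y=0, Z=2, X=1) weight 4/35
  (Y=0, Z=3, X=0) weight 2/35
  (Y=1, Z=0, X=0) weight 3/56
  (Y=1, Z=2, X=1) weight 3/56
  (Y=1, Z=3, X=0) weight 3/56
Group by Z:
  weight(Z=0) = 31/280
  weight(Z=2) = 47/280
  weight(Z=3) = 31/280
Total weight = 31/280 + 47/280 + 31/280 = 109/280
P(Z=0 | obs) = 31/280 / 109/280 = 31/109
P(Z=2 | obs) = 47/280 / 109/280 = 47/109
P(Z=3 | obs) = 31/280 / 109/280 = 31/109

P(Z = 2 | obs) = 47/109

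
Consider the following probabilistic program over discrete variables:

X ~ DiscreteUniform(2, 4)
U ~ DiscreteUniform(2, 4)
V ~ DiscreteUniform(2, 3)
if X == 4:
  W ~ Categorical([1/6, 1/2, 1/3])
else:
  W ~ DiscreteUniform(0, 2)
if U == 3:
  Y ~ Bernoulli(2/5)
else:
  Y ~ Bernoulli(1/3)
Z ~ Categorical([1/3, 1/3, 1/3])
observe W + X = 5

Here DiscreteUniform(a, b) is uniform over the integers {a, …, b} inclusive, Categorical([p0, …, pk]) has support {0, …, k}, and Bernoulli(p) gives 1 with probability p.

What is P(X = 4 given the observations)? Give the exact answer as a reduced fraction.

P(X = 4 | obs) = 3/5

Enumerate traces; 72 have nonzero weight after conditioning:
  (X=3, U=2, V=2, W=2, Y=0, Z=0) weight 1/243
  (X=3, U=2, V=2, W=2, Y=0, Z=1) weight 1/243
  (X=3, U=2, V=2, W=2, Y=0, Z=2) weight 1/243
  (X=3, U=2, V=2, W=2, Y=1, Z=0) weight 1/486
  (X=3, U=2, V=2, W=2, Y=1, Z=1) weight 1/486
  (X=3, U=2, V=2, W=2, Y=1, Z=2) weight 1/486
  (X=3, U=2, V=3, W=2, Y=0, Z=0) weight 1/243
  (X=3, U=2, V=3, W=2, Y=0, Z=1) weight 1/243
  (X=4, U=2, V=2, W=1, Y=0, Z=0) weight 1/162
  … 63 more
Group by X:
  weight(X=3) = 1/9
  weight(X=4) = 1/6
Total weight = 1/9 + 1/6 = 5/18
P(X=3 | obs) = 1/9 / 5/18 = 2/5
P(X=4 | obs) = 1/6 / 5/18 = 3/5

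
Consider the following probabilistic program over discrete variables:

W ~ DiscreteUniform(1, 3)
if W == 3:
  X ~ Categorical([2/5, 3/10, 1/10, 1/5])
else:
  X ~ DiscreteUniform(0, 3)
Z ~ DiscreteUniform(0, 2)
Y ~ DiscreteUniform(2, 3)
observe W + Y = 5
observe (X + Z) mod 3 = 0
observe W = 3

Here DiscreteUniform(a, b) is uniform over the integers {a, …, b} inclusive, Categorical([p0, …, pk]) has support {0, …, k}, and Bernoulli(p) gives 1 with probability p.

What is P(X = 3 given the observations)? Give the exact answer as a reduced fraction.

P(X = 3 | obs) = 1/5

Enumerate traces; 4 have nonzero weight after conditioning:
  (W=3, X=0, Z=0, Y=2) weight 1/45
  (W=3, X=1, Z=2, Y=2) weight 1/60
  (W=3, X=2, Z=1, Y=2) weight 1/180
  (W=3, X=3, Z=0, Y=2) weight 1/90
Group by X:
  weight(X=0) = 1/45
  weight(X=1) = 1/60
  weight(X=2) = 1/180
  weight(X=3) = 1/90
Total weight = 1/45 + 1/60 + 1/180 + 1/90 = 1/18
P(X=0 | obs) = 1/45 / 1/18 = 2/5
P(X=1 | obs) = 1/60 / 1/18 = 3/10
P(X=2 | obs) = 1/180 / 1/18 = 1/10
P(X=3 | obs) = 1/90 / 1/18 = 1/5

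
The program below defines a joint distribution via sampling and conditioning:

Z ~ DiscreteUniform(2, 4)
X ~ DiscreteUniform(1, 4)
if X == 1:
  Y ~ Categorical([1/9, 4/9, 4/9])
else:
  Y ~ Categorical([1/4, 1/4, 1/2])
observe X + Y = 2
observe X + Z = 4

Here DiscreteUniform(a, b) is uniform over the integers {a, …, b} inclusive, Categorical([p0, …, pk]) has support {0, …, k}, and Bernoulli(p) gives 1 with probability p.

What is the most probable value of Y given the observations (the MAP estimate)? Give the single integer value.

Enumerate traces; 2 have nonzero weight after conditioning:
  (Z=2, X=2, Y=0) weight 1/48
  (Z=3, X=1, Y=1) weight 1/27
Group by Y:
  weight(Y=0) = 1/48
  weight(Y=1) = 1/27
Total weight = 1/48 + 1/27 = 25/432
P(Y=0 | obs) = 1/48 / 25/432 = 9/25
P(Y=1 | obs) = 1/27 / 25/432 = 16/25
argmax = 1

argmax_v P(Y = v | obs) = 1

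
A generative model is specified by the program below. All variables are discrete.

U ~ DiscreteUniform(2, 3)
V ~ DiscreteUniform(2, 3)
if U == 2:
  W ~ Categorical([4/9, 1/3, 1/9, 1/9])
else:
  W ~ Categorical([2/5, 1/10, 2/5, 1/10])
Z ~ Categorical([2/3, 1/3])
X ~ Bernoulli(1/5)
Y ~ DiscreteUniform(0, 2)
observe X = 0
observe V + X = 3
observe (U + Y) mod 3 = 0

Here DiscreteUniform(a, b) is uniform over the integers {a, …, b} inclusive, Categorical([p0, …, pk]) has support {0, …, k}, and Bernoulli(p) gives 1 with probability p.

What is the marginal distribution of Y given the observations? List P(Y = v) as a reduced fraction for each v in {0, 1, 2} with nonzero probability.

P(Y=0) = 1/2, P(Y=1) = 1/2

Enumerate traces; 16 have nonzero weight after conditioning:
  (U=2, V=3, W=0, Z=0, X=0, Y=1) weight 8/405
  (U=2, V=3, W=0, Z=1, X=0, Y=1) weight 4/405
  (U=2, V=3, W=1, Z=0, X=0, Y=1) weight 2/135
  (U=2, V=3, W=1, Z=1, X=0, Y=1) weight 1/135
  (U=2, V=3, W=2, Z=0, X=0, Y=1) weight 2/405
  (U=2, V=3, W=2, Z=1, X=0, Y=1) weight 1/405
  (U=2, V=3, W=3, Z=0, X=0, Y=1) weight 2/405
  (U=2, V=3, W=3, Z=1, X=0, Y=1) weight 1/405
  (U=3, V=3, W=0, Z=0, X=0, Y=0) weight 4/225
  … 7 more
Group by Y:
  weight(Y=0) = 1/15
  weight(Y=1) = 1/15
Total weight = 1/15 + 1/15 = 2/15
P(Y=0 | obs) = 1/15 / 2/15 = 1/2
P(Y=1 | obs) = 1/15 / 2/15 = 1/2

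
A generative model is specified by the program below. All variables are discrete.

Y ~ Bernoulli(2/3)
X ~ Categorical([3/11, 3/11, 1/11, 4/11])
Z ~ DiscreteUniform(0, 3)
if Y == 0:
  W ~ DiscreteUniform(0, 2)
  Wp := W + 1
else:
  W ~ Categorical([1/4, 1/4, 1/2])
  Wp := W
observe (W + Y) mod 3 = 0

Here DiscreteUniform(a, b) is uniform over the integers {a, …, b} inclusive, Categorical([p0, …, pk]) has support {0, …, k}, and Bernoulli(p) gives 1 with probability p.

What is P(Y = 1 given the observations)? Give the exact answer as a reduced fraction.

P(Y = 1 | obs) = 3/4

Enumerate traces; 32 have nonzero weight after conditioning:
  (Y=0, X=0, Z=0, W=0) weight 1/132
  (Y=0, X=0, Z=1, W=0) weight 1/132
  (Y=0, X=0, Z=2, W=0) weight 1/132
  (Y=0, X=0, Z=3, W=0) weight 1/132
  (Y=0, X=1, Z=0, W=0) weight 1/132
  (Y=0, X=1, Z=1, W=0) weight 1/132
  (Y=0, X=1, Z=2, W=0) weight 1/132
  (Y=0, X=1, Z=3, W=0) weight 1/132
  (Y=1, X=0, Z=0, W=2) weight 1/44
  … 23 more
Group by Y:
  weight(Y=0) = 1/9
  weight(Y=1) = 1/3
Total weight = 1/9 + 1/3 = 4/9
P(Y=0 | obs) = 1/9 / 4/9 = 1/4
P(Y=1 | obs) = 1/3 / 4/9 = 3/4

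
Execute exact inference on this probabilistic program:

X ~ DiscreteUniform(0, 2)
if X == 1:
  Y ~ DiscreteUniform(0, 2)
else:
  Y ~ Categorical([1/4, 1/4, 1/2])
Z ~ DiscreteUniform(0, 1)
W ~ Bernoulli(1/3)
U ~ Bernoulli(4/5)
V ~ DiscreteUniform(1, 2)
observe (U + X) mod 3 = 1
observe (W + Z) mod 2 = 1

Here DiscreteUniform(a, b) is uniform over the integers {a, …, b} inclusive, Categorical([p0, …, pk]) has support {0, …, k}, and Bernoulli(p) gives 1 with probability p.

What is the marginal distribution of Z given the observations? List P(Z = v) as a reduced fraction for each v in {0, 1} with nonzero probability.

Enumerate traces; 24 have nonzero weight after conditioning:
  (X=0, Y=0, Z=0, W=1, U=1, V=1) weight 1/180
  (X=0, Y=0, Z=0, W=1, U=1, V=2) weight 1/180
  (X=0, Y=0, Z=1, W=0, U=1, V=1) weight 1/90
  (X=0, Y=0, Z=1, W=0, U=1, V=2) weight 1/90
  (X=0, Y=1, Z=0, W=1, U=1, V=1) weight 1/180
  (X=0, Y=1, Z=0, W=1, U=1, V=2) weight 1/180
  (X=0, Y=1, Z=1, W=0, U=1, V=1) weight 1/90
  (X=0, Y=1, Z=1, W=0, U=1, V=2) weight 1/90
  … 16 more
Group by Z:
  weight(Z=0) = 1/18
  weight(Z=1) = 1/9
Total weight = 1/18 + 1/9 = 1/6
P(Z=0 | obs) = 1/18 / 1/6 = 1/3
P(Z=1 | obs) = 1/9 / 1/6 = 2/3

P(Z=0) = 1/3, P(Z=1) = 2/3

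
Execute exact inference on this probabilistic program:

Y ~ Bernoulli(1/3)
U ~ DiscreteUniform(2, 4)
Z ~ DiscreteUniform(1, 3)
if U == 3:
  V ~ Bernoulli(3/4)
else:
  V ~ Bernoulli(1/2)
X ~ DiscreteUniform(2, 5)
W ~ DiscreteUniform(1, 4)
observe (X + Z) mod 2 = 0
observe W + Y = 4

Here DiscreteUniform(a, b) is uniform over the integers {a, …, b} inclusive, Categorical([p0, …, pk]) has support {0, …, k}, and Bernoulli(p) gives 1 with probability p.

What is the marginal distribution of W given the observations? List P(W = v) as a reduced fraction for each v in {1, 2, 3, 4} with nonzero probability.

Enumerate traces; 72 have nonzero weight after conditioning:
  (Y=0, U=2, Z=1, V=0, X=3, W=4) weight 1/432
  (Y=0, U=2, Z=1, V=0, X=5, W=4) weight 1/432
  (Y=0, U=2, Z=1, V=1, X=3, W=4) weight 1/432
  (Y=0, U=2, Z=1, V=1, X=5, W=4) weight 1/432
  (Y=0, U=2, Z=2, V=0, X=2, W=4) weight 1/432
  (Y=0, U=2, Z=2, V=0, X=4, W=4) weight 1/432
  (Y=0, U=2, Z=2, V=1, X=2, W=4) weight 1/432
  (Y=0, U=2, Z=2, V=1, X=4, W=4) weight 1/432
  (Y=1, U=2, Z=1, V=0, X=3, W=3) weight 1/864
  … 63 more
Group by W:
  weight(W=3) = 1/24
  weight(W=4) = 1/12
Total weight = 1/24 + 1/12 = 1/8
P(W=3 | obs) = 1/24 / 1/8 = 1/3
P(W=4 | obs) = 1/12 / 1/8 = 2/3

P(W=3) = 1/3, P(W=4) = 2/3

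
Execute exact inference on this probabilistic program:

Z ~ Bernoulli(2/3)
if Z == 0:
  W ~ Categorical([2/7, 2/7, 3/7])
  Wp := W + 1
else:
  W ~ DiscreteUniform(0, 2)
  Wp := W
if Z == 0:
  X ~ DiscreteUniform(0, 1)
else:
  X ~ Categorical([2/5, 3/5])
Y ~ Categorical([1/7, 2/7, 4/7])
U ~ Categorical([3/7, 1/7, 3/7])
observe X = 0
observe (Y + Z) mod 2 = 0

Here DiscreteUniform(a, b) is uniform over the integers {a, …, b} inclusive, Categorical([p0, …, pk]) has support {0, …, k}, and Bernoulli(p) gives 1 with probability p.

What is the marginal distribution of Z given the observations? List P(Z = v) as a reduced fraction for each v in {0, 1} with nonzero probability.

Enumerate traces; 27 have nonzero weight after conditioning:
  (Z=0, W=0, X=0, Y=0, U=0) weight 1/343
  (Z=0, W=0, X=0, Y=0, U=1) weight 1/1029
  (Z=0, W=0, X=0, Y=0, U=2) weight 1/343
  (Z=0, W=0, X=0, Y=2, U=0) weight 4/343
  (Z=0, W=0, X=0, Y=2, U=1) weight 4/1029
  (Z=0, W=0, X=0, Y=2, U=2) weight 4/343
  (Z=0, W=1, X=0, Y=0, U=0) weight 1/343
  (Z=0, W=1, X=0, Y=0, U=1) weight 1/1029
  (Z=1, W=0, X=0, Y=1, U=0) weight 8/735
  … 18 more
Group by Z:
  weight(Z=0) = 5/42
  weight(Z=1) = 8/105
Total weight = 5/42 + 8/105 = 41/210
P(Z=0 | obs) = 5/42 / 41/210 = 25/41
P(Z=1 | obs) = 8/105 / 41/210 = 16/41

P(Z=0) = 25/41, P(Z=1) = 16/41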